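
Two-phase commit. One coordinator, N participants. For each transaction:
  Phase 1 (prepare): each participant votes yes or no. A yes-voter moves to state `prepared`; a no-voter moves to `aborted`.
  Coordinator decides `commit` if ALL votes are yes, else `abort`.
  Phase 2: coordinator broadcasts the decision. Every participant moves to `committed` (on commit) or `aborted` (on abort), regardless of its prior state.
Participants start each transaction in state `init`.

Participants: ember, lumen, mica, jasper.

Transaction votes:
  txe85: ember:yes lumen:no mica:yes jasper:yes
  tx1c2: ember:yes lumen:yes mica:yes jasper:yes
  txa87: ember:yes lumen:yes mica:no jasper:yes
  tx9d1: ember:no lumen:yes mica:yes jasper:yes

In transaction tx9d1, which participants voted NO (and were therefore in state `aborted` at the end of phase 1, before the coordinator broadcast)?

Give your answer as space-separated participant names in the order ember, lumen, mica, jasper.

Txn tx9d1 phase 1: ember no -> aborted; lumen yes -> prepared; mica yes -> prepared; jasper yes -> prepared

Answer: ember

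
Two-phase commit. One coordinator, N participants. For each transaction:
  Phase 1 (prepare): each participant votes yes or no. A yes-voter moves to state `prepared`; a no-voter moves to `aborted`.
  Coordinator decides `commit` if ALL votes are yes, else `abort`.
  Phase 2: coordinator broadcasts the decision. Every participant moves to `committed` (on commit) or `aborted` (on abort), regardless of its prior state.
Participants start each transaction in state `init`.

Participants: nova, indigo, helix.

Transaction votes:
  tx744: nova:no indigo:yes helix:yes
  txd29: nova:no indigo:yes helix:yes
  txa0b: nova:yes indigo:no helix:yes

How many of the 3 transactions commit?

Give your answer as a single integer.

Answer: 0

Derivation:
tx744: no from nova -> abort (commits=0)
txd29: no from nova -> abort (commits=0)
txa0b: no from indigo -> abort (commits=0)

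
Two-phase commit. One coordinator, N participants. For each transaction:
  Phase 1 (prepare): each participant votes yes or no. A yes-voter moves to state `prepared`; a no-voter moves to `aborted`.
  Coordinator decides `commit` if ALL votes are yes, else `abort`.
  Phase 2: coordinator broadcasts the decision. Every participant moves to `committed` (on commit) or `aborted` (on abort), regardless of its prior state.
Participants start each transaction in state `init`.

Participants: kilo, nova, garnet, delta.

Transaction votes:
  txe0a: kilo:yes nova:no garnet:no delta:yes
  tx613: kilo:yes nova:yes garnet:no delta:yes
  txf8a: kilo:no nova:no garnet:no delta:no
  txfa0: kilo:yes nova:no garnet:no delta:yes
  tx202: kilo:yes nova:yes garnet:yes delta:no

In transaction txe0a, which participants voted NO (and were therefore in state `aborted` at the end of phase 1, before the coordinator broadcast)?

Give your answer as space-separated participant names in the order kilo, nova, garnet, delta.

Answer: nova garnet

Derivation:
Txn txe0a phase 1: kilo yes -> prepared; nova no -> aborted; garnet no -> aborted; delta yes -> prepared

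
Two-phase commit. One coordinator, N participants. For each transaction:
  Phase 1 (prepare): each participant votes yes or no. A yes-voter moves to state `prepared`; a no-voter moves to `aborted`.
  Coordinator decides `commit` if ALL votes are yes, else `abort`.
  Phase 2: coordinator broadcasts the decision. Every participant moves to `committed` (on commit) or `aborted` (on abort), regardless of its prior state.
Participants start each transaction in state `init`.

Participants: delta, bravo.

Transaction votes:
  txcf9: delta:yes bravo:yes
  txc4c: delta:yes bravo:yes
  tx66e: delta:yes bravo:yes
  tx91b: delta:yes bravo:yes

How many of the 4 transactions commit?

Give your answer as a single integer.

Answer: 4

Derivation:
txcf9: all yes -> commit (commits=1)
txc4c: all yes -> commit (commits=2)
tx66e: all yes -> commit (commits=3)
tx91b: all yes -> commit (commits=4)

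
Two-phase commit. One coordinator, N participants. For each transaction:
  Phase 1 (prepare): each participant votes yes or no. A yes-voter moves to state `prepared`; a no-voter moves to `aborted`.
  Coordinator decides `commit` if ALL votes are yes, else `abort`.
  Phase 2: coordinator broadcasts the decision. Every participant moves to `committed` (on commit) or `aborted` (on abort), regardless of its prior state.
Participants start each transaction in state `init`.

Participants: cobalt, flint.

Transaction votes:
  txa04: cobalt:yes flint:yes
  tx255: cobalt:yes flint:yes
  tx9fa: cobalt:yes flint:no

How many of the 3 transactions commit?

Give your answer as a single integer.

Answer: 2

Derivation:
txa04: all yes -> commit (commits=1)
tx255: all yes -> commit (commits=2)
tx9fa: no from flint -> abort (commits=2)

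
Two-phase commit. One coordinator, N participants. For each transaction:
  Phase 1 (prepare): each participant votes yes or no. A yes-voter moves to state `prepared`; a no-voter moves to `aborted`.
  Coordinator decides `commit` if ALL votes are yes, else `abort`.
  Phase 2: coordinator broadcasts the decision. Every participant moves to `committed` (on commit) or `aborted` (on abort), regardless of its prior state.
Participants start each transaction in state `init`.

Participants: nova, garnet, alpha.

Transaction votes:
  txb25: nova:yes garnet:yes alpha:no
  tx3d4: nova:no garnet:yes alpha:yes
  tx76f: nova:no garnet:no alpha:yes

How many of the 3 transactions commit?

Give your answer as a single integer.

Answer: 0

Derivation:
txb25: no from alpha -> abort (commits=0)
tx3d4: no from nova -> abort (commits=0)
tx76f: no from nova, garnet -> abort (commits=0)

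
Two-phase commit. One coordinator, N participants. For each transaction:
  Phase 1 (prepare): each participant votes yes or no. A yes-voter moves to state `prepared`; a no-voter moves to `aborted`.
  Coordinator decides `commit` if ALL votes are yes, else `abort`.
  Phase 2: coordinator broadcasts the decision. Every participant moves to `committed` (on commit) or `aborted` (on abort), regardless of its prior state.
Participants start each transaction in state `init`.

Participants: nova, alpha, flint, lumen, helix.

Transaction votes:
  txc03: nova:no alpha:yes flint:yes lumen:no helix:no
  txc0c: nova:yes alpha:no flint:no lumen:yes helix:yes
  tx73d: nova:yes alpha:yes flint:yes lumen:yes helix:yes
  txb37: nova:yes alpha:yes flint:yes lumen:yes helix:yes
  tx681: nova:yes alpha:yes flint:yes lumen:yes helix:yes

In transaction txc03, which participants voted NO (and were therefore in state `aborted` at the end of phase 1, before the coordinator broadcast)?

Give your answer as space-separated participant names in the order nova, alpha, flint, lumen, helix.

Txn txc03 phase 1: nova no -> aborted; alpha yes -> prepared; flint yes -> prepared; lumen no -> aborted; helix no -> aborted

Answer: nova lumen helix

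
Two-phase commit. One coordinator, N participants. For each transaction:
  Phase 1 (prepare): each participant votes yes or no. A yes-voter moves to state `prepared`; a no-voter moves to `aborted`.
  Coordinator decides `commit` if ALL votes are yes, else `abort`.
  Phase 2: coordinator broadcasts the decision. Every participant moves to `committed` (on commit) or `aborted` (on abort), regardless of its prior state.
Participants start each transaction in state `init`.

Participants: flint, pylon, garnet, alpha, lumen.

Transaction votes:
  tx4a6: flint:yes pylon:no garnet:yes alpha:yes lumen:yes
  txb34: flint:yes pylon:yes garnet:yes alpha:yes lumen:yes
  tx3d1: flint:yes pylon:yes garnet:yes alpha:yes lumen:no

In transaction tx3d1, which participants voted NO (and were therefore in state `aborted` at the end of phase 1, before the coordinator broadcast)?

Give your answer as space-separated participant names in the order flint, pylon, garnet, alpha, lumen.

Txn tx3d1 phase 1: flint yes -> prepared; pylon yes -> prepared; garnet yes -> prepared; alpha yes -> prepared; lumen no -> aborted

Answer: lumen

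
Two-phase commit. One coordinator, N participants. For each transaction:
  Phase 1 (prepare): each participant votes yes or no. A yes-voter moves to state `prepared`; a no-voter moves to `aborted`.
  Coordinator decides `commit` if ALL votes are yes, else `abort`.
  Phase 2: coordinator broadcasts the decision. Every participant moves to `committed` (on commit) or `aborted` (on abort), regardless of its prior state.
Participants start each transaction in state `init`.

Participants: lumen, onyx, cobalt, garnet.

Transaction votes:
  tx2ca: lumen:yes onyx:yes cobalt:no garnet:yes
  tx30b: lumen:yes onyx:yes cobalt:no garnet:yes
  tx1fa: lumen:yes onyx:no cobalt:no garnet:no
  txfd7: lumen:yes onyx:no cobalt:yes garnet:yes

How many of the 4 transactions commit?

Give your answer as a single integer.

tx2ca: no from cobalt -> abort (commits=0)
tx30b: no from cobalt -> abort (commits=0)
tx1fa: no from onyx, cobalt, garnet -> abort (commits=0)
txfd7: no from onyx -> abort (commits=0)

Answer: 0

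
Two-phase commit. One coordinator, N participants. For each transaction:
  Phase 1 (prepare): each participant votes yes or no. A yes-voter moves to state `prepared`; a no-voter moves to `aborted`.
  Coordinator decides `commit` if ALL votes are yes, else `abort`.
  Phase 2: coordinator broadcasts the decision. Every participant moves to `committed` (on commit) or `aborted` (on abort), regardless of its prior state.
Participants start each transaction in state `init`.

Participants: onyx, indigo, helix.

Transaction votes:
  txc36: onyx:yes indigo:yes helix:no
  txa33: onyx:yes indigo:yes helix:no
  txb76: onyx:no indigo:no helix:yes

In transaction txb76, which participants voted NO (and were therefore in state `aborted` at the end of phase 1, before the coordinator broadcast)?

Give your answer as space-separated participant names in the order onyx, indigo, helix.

Txn txb76 phase 1: onyx no -> aborted; indigo no -> aborted; helix yes -> prepared

Answer: onyx indigo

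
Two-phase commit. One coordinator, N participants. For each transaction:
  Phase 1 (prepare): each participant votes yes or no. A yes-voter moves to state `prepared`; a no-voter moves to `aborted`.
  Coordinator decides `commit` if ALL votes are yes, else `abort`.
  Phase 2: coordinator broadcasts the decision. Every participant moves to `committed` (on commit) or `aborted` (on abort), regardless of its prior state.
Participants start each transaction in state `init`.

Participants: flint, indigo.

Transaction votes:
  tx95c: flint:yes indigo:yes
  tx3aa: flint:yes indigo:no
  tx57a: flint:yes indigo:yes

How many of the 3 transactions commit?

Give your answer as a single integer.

tx95c: all yes -> commit (commits=1)
tx3aa: no from indigo -> abort (commits=1)
tx57a: all yes -> commit (commits=2)

Answer: 2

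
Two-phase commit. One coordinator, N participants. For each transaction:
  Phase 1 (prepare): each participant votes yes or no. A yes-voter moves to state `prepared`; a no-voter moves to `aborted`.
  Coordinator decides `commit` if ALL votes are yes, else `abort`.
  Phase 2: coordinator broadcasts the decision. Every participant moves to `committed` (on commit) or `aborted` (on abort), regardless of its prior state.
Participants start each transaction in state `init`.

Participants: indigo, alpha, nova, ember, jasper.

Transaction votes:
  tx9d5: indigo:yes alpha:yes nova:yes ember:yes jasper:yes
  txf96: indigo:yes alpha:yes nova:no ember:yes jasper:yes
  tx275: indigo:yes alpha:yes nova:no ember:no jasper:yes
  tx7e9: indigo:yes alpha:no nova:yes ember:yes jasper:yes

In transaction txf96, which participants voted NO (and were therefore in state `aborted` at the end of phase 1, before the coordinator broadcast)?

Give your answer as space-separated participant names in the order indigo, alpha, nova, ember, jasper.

Answer: nova

Derivation:
Txn txf96 phase 1: indigo yes -> prepared; alpha yes -> prepared; nova no -> aborted; ember yes -> prepared; jasper yes -> prepared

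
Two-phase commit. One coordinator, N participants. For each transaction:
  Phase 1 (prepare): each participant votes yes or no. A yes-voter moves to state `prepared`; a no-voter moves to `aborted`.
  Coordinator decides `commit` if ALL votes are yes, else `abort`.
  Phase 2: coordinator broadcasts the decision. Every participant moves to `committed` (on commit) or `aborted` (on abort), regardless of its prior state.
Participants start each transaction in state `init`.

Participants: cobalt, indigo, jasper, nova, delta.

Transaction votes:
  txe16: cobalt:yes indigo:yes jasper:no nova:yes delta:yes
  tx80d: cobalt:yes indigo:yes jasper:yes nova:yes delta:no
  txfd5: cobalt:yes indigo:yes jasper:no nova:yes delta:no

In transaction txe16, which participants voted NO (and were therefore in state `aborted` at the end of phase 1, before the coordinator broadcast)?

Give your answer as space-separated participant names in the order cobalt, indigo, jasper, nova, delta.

Answer: jasper

Derivation:
Txn txe16 phase 1: cobalt yes -> prepared; indigo yes -> prepared; jasper no -> aborted; nova yes -> prepared; delta yes -> prepared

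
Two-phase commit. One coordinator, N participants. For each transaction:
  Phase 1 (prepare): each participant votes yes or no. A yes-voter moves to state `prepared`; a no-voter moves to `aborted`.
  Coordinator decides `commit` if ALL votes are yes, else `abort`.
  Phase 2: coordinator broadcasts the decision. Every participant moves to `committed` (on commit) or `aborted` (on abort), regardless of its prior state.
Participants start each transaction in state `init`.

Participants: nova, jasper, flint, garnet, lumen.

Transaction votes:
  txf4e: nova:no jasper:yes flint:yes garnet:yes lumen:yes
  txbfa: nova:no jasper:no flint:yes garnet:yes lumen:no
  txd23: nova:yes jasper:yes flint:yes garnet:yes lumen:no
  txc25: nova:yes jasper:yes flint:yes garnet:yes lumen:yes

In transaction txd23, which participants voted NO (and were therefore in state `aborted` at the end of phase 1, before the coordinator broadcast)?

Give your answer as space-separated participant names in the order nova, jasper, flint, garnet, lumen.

Txn txd23 phase 1: nova yes -> prepared; jasper yes -> prepared; flint yes -> prepared; garnet yes -> prepared; lumen no -> aborted

Answer: lumen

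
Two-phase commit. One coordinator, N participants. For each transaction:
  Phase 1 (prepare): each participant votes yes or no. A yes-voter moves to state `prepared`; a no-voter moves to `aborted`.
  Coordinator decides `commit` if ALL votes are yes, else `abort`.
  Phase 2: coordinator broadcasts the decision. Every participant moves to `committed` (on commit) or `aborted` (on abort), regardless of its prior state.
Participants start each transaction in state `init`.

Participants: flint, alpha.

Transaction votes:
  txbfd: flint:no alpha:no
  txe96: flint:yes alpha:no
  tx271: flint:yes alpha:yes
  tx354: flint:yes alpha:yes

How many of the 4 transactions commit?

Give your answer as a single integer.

txbfd: no from flint, alpha -> abort (commits=0)
txe96: no from alpha -> abort (commits=0)
tx271: all yes -> commit (commits=1)
tx354: all yes -> commit (commits=2)

Answer: 2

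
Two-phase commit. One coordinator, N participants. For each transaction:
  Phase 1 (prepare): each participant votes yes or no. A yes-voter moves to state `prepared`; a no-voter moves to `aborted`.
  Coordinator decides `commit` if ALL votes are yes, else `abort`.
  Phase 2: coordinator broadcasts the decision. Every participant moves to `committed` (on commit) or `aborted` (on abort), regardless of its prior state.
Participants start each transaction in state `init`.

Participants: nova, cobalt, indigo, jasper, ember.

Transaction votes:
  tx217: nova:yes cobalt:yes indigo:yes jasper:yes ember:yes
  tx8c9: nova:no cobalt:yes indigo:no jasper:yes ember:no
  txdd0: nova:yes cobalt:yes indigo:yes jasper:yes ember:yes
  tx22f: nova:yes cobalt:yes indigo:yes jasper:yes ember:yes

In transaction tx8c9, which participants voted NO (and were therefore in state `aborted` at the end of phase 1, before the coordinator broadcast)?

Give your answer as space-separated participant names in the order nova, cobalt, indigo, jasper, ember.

Answer: nova indigo ember

Derivation:
Txn tx8c9 phase 1: nova no -> aborted; cobalt yes -> prepared; indigo no -> aborted; jasper yes -> prepared; ember no -> aborted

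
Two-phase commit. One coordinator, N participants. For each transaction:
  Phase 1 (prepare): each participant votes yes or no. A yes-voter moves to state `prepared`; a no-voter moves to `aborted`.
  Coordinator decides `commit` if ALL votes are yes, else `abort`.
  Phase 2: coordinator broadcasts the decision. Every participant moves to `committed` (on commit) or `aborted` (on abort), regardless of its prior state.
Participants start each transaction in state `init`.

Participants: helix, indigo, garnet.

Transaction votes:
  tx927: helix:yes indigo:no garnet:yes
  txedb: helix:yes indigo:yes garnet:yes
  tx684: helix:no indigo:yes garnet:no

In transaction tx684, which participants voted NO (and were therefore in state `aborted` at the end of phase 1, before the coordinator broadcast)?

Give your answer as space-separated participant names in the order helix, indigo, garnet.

Txn tx684 phase 1: helix no -> aborted; indigo yes -> prepared; garnet no -> aborted

Answer: helix garnet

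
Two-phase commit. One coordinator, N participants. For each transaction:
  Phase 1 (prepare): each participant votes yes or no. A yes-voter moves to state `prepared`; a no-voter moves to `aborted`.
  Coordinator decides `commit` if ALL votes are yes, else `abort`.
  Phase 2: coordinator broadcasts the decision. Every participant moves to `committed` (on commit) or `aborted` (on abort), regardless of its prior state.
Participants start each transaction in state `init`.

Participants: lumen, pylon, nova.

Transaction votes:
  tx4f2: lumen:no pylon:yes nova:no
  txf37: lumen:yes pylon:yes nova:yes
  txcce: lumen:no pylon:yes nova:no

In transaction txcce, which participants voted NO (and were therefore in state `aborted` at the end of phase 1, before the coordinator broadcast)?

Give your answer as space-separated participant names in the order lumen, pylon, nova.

Answer: lumen nova

Derivation:
Txn txcce phase 1: lumen no -> aborted; pylon yes -> prepared; nova no -> aborted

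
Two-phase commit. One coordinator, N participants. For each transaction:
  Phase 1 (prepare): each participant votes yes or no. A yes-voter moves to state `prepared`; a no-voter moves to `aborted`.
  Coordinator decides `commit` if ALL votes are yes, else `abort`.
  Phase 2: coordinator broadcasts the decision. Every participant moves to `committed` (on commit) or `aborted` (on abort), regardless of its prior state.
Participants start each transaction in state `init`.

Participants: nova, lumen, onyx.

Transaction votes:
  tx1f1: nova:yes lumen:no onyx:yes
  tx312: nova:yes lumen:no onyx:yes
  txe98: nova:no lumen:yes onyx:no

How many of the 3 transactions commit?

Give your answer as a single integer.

Answer: 0

Derivation:
tx1f1: no from lumen -> abort (commits=0)
tx312: no from lumen -> abort (commits=0)
txe98: no from nova, onyx -> abort (commits=0)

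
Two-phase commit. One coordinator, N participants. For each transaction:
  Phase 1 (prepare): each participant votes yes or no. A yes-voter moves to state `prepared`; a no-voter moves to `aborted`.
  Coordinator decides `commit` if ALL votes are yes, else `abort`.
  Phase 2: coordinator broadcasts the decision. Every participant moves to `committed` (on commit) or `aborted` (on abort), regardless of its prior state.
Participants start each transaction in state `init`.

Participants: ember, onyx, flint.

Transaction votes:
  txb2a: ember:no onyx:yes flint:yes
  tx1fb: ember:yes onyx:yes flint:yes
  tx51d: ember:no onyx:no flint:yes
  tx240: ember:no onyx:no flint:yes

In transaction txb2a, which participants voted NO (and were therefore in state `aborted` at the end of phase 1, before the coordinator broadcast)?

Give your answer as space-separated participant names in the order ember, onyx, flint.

Txn txb2a phase 1: ember no -> aborted; onyx yes -> prepared; flint yes -> prepared

Answer: ember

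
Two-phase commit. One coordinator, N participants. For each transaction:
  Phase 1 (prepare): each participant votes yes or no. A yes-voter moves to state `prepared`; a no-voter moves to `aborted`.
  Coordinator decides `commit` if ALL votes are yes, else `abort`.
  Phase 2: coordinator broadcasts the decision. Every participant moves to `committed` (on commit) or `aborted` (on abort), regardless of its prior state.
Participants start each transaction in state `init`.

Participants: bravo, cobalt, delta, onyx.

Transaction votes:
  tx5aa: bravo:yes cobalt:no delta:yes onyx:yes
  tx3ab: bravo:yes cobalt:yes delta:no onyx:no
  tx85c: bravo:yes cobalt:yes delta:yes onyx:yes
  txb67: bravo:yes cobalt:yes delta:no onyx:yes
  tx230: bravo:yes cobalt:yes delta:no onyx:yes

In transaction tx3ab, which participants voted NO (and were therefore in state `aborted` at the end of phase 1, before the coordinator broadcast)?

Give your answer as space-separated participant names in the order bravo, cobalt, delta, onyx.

Txn tx3ab phase 1: bravo yes -> prepared; cobalt yes -> prepared; delta no -> aborted; onyx no -> aborted

Answer: delta onyx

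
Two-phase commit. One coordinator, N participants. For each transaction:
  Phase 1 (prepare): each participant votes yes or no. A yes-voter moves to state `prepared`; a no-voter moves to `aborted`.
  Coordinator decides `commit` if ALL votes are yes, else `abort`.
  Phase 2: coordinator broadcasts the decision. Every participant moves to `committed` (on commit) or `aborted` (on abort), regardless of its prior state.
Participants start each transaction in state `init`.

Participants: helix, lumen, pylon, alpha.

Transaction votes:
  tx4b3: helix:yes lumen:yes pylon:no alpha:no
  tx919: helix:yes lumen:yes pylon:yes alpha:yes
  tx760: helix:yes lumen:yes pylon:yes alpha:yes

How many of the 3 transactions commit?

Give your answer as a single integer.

Answer: 2

Derivation:
tx4b3: no from pylon, alpha -> abort (commits=0)
tx919: all yes -> commit (commits=1)
tx760: all yes -> commit (commits=2)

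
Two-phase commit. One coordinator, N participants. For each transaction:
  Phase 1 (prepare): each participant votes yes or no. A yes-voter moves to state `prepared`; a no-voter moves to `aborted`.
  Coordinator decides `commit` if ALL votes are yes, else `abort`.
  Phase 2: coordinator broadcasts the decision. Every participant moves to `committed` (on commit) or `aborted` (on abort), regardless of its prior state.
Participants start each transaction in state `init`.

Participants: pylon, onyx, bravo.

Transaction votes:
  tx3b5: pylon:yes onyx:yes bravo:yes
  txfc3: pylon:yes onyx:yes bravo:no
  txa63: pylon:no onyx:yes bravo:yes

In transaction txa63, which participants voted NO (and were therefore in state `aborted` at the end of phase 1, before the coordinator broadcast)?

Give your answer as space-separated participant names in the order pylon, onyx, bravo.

Answer: pylon

Derivation:
Txn txa63 phase 1: pylon no -> aborted; onyx yes -> prepared; bravo yes -> prepared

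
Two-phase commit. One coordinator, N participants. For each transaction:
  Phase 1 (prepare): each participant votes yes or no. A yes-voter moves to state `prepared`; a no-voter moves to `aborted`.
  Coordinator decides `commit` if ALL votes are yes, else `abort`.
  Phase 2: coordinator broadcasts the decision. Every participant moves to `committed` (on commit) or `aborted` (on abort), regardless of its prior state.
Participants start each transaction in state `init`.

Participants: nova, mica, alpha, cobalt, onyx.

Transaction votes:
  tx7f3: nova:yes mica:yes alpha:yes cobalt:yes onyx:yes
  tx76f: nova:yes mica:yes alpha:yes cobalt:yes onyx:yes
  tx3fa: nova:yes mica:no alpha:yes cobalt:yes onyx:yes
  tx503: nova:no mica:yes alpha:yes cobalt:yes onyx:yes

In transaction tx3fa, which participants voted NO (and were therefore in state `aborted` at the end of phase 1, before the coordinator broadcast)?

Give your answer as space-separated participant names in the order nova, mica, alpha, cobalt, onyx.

Answer: mica

Derivation:
Txn tx3fa phase 1: nova yes -> prepared; mica no -> aborted; alpha yes -> prepared; cobalt yes -> prepared; onyx yes -> prepared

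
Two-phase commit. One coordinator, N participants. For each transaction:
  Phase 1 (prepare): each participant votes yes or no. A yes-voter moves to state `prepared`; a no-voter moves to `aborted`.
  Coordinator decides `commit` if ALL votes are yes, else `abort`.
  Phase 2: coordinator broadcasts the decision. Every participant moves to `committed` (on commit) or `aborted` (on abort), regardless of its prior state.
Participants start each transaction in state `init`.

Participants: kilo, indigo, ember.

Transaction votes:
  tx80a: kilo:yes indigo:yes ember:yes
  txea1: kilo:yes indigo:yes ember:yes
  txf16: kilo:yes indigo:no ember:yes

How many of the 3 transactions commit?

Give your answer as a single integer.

tx80a: all yes -> commit (commits=1)
txea1: all yes -> commit (commits=2)
txf16: no from indigo -> abort (commits=2)

Answer: 2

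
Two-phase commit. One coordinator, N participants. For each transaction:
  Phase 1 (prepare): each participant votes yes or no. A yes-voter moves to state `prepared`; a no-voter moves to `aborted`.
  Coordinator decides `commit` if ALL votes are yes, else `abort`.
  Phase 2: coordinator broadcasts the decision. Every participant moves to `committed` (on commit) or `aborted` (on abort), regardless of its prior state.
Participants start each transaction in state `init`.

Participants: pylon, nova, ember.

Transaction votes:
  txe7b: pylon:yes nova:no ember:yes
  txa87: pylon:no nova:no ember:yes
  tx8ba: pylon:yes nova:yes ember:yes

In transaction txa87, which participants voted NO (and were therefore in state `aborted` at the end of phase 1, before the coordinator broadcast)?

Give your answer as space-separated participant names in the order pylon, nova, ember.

Txn txa87 phase 1: pylon no -> aborted; nova no -> aborted; ember yes -> prepared

Answer: pylon nova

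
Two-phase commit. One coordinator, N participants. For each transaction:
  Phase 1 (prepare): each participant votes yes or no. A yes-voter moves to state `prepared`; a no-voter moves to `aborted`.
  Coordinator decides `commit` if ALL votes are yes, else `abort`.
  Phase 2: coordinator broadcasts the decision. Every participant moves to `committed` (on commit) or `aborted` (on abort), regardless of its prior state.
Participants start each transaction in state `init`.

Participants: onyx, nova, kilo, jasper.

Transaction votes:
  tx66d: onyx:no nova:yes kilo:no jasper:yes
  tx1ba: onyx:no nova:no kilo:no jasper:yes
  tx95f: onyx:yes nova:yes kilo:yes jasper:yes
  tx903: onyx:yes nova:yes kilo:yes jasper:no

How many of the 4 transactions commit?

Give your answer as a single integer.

Answer: 1

Derivation:
tx66d: no from onyx, kilo -> abort (commits=0)
tx1ba: no from onyx, nova, kilo -> abort (commits=0)
tx95f: all yes -> commit (commits=1)
tx903: no from jasper -> abort (commits=1)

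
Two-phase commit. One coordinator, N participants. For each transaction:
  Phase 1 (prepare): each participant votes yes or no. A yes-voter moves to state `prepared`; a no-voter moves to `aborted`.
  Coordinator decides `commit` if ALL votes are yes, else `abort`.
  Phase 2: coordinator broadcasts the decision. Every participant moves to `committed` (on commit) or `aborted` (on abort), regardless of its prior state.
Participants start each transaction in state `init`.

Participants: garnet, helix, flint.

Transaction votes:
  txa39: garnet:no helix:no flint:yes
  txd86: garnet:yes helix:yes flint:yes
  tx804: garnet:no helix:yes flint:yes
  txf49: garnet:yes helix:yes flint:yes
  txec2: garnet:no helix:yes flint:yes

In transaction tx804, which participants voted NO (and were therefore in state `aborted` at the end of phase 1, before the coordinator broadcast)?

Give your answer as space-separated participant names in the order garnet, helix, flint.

Txn tx804 phase 1: garnet no -> aborted; helix yes -> prepared; flint yes -> prepared

Answer: garnet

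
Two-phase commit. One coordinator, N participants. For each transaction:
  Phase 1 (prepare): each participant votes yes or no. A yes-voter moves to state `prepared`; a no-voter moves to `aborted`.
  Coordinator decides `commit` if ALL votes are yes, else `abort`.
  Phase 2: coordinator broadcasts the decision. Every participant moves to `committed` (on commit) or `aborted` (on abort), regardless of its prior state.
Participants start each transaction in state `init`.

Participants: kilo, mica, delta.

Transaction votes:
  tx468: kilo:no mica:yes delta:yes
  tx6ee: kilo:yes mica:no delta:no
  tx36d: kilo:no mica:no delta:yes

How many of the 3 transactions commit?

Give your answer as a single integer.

tx468: no from kilo -> abort (commits=0)
tx6ee: no from mica, delta -> abort (commits=0)
tx36d: no from kilo, mica -> abort (commits=0)

Answer: 0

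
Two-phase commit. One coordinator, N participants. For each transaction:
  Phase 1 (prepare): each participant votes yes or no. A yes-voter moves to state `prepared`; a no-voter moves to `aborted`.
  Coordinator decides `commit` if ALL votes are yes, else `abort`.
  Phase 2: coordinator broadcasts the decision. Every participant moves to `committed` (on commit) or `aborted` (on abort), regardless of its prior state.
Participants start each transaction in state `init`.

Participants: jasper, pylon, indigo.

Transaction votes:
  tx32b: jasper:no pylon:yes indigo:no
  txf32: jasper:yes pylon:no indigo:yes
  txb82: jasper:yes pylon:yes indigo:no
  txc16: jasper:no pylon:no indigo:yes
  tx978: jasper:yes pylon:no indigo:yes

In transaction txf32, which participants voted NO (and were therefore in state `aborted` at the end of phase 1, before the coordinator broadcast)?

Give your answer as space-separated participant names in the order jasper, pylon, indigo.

Txn txf32 phase 1: jasper yes -> prepared; pylon no -> aborted; indigo yes -> prepared

Answer: pylon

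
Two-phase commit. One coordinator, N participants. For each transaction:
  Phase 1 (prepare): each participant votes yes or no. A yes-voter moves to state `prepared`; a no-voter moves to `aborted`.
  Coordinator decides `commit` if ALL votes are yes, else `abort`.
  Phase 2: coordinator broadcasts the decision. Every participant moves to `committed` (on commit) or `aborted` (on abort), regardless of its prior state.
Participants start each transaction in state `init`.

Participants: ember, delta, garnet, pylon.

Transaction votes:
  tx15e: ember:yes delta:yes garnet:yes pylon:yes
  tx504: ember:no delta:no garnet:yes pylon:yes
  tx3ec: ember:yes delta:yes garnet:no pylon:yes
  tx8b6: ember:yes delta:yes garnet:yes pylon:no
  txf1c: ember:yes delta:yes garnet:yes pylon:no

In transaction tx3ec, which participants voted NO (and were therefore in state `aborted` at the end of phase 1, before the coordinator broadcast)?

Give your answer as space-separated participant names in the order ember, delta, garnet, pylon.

Txn tx3ec phase 1: ember yes -> prepared; delta yes -> prepared; garnet no -> aborted; pylon yes -> prepared

Answer: garnet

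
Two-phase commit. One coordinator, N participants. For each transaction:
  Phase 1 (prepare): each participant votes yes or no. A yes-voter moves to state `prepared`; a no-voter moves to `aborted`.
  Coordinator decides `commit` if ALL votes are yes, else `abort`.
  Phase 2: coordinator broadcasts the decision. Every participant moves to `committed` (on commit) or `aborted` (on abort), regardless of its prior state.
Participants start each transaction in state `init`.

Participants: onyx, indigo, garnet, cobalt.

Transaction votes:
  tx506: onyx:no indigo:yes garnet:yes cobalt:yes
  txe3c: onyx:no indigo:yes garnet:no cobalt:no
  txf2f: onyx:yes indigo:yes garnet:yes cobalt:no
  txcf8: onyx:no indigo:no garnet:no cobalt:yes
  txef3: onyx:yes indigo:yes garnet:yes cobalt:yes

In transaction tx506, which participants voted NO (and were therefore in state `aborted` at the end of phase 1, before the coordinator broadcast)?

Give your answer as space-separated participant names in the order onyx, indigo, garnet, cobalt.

Txn tx506 phase 1: onyx no -> aborted; indigo yes -> prepared; garnet yes -> prepared; cobalt yes -> prepared

Answer: onyx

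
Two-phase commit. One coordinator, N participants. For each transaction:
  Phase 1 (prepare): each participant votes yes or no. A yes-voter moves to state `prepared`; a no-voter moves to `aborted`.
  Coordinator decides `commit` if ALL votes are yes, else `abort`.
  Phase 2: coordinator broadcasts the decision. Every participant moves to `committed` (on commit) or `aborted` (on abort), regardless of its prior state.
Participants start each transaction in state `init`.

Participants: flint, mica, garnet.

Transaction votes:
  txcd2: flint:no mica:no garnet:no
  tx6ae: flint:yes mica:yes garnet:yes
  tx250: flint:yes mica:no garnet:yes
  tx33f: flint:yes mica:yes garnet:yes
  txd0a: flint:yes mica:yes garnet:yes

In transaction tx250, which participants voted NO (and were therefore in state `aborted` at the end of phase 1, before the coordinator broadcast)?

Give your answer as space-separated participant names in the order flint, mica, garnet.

Answer: mica

Derivation:
Txn tx250 phase 1: flint yes -> prepared; mica no -> aborted; garnet yes -> prepared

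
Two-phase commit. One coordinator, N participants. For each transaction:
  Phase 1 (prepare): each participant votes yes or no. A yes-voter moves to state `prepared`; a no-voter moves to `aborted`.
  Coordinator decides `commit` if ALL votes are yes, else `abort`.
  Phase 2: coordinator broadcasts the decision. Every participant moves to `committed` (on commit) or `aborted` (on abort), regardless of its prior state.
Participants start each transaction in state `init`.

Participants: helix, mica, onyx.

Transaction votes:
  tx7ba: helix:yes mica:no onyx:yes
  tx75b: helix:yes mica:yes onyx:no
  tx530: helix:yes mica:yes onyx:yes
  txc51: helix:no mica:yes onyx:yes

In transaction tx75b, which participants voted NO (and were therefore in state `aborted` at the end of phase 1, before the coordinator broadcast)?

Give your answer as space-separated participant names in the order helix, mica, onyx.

Txn tx75b phase 1: helix yes -> prepared; mica yes -> prepared; onyx no -> aborted

Answer: onyx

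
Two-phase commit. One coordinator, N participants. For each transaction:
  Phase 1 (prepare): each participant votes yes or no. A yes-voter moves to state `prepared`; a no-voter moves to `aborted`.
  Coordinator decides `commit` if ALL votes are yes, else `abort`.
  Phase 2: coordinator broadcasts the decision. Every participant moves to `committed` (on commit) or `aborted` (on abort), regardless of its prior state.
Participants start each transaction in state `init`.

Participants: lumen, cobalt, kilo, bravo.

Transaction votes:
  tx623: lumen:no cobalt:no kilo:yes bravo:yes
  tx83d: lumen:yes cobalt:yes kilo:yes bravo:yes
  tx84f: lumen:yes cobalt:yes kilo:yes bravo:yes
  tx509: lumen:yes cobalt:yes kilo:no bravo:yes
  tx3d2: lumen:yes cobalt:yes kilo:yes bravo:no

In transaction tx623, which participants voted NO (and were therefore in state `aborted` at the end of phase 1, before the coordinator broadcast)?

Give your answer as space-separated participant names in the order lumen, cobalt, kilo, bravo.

Answer: lumen cobalt

Derivation:
Txn tx623 phase 1: lumen no -> aborted; cobalt no -> aborted; kilo yes -> prepared; bravo yes -> prepared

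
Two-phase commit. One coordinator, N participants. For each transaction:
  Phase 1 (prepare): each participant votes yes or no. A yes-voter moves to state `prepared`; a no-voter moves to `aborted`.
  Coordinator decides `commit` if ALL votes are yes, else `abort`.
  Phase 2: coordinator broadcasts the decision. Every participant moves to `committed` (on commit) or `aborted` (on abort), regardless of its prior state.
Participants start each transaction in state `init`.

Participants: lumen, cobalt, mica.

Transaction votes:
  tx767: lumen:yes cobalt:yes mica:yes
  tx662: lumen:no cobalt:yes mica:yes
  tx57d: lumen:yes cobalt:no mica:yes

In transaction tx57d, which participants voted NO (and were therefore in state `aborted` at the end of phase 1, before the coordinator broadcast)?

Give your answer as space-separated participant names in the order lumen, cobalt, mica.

Txn tx57d phase 1: lumen yes -> prepared; cobalt no -> aborted; mica yes -> prepared

Answer: cobalt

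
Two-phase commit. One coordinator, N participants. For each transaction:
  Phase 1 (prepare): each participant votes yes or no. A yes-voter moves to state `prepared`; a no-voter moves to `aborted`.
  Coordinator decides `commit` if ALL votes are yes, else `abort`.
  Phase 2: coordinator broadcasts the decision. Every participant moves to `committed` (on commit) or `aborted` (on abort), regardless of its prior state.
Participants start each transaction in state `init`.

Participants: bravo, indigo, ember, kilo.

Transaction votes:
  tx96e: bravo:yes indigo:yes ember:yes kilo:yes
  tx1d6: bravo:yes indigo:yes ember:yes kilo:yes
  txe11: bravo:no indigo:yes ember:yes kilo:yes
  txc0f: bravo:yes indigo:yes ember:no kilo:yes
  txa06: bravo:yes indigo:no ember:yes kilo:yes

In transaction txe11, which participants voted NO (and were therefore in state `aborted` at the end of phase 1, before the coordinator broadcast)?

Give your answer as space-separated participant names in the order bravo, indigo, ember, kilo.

Answer: bravo

Derivation:
Txn txe11 phase 1: bravo no -> aborted; indigo yes -> prepared; ember yes -> prepared; kilo yes -> prepared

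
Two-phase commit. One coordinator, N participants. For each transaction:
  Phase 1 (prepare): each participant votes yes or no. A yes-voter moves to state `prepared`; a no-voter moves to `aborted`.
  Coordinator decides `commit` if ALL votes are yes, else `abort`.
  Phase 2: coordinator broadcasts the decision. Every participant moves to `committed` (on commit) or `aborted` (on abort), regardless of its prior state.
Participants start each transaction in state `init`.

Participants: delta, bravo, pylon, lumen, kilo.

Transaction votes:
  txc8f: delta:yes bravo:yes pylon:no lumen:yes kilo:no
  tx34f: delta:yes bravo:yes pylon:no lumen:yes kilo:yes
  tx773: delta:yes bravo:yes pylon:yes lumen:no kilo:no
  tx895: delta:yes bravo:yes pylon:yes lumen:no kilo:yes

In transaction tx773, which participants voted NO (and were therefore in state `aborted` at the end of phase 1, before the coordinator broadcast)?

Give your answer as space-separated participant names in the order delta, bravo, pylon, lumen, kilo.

Answer: lumen kilo

Derivation:
Txn tx773 phase 1: delta yes -> prepared; bravo yes -> prepared; pylon yes -> prepared; lumen no -> aborted; kilo no -> aborted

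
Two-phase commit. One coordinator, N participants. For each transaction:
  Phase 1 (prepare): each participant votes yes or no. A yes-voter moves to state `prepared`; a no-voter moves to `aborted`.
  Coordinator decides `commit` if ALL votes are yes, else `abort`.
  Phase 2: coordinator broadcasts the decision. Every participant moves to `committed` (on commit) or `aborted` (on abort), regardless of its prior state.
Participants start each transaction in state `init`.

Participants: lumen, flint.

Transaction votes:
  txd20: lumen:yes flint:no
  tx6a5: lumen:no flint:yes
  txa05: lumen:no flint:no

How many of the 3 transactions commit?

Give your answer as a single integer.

txd20: no from flint -> abort (commits=0)
tx6a5: no from lumen -> abort (commits=0)
txa05: no from lumen, flint -> abort (commits=0)

Answer: 0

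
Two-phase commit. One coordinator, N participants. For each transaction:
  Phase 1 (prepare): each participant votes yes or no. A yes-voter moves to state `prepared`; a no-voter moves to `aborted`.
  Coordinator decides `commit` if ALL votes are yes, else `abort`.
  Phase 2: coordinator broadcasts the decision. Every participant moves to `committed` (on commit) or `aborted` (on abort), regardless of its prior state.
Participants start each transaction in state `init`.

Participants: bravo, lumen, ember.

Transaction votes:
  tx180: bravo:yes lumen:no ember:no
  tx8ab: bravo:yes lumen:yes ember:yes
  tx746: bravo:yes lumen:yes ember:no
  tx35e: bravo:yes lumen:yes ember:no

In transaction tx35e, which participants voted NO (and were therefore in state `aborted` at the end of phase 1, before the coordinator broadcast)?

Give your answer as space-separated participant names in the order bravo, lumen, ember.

Answer: ember

Derivation:
Txn tx35e phase 1: bravo yes -> prepared; lumen yes -> prepared; ember no -> aborted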